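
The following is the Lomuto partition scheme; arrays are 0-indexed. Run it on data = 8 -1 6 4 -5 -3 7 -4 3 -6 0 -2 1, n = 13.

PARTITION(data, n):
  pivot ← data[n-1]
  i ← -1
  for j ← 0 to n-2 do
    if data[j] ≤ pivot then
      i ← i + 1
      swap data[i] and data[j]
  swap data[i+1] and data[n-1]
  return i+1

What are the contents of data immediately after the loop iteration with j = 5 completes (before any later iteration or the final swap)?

pivot = data[12] = 1; i = -1
j=0: data[0]=8 > 1 → no swap
j=1: data[1]=-1 ≤ 1 → i=0, swap data[0],data[1] → -1 8 6 4 -5 -3 7 -4 3 -6 0 -2 1
j=2: data[2]=6 > 1 → no swap
j=3: data[3]=4 > 1 → no swap
j=4: data[4]=-5 ≤ 1 → i=1, swap data[1],data[4] → -1 -5 6 4 8 -3 7 -4 3 -6 0 -2 1
j=5: data[5]=-3 ≤ 1 → i=2, swap data[2],data[5] → -1 -5 -3 4 8 6 7 -4 3 -6 0 -2 1
(after j=5) data = -1 -5 -3 4 8 6 7 -4 3 -6 0 -2 1

-1 -5 -3 4 8 6 7 -4 3 -6 0 -2 1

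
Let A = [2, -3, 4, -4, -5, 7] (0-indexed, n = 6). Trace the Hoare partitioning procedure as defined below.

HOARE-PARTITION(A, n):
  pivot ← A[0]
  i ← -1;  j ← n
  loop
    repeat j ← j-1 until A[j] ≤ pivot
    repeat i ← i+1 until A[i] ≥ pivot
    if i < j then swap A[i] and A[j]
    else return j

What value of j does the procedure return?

pivot=2
j stops at 4 (-5), i stops at 0 (2); swap ⇒ [-5, -3, 4, -4, 2, 7]
j stops at 3 (-4), i stops at 2 (4); swap ⇒ [-5, -3, -4, 4, 2, 7]
j stops at 2, i stops at 3; i≥j ⇒ return 2. A=[-5, -3, -4, 4, 2, 7]

2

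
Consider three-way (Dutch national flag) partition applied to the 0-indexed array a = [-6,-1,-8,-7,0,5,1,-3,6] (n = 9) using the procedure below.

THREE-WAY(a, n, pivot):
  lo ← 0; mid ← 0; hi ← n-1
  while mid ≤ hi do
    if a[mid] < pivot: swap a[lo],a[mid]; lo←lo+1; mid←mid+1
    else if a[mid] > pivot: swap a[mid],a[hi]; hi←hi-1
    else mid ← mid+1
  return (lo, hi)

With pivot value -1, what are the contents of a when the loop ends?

lo=0 mid=0 hi=8
-6<-1: swap(0,0), lo=1 mid=1 ⇒ [-6,-1,-8,-7,0,5,1,-3,6]
-1=-1: mid=2
-8<-1: swap(1,2), lo=2 mid=3 ⇒ [-6,-8,-1,-7,0,5,1,-3,6]
-7<-1: swap(2,3), lo=3 mid=4 ⇒ [-6,-8,-7,-1,0,5,1,-3,6]
0>-1: swap(4,8), hi=7 ⇒ [-6,-8,-7,-1,6,5,1,-3,0]
6>-1: swap(4,7), hi=6 ⇒ [-6,-8,-7,-1,-3,5,1,6,0]
-3<-1: swap(3,4), lo=4 mid=5 ⇒ [-6,-8,-7,-3,-1,5,1,6,0]
5>-1: swap(5,6), hi=5 ⇒ [-6,-8,-7,-3,-1,1,5,6,0]
1>-1: swap(5,5), hi=4 ⇒ [-6,-8,-7,-3,-1,1,5,6,0]
done. lo=4 hi=4; a=[-6,-8,-7,-3,-1,1,5,6,0]

[-6,-8,-7,-3,-1,1,5,6,0]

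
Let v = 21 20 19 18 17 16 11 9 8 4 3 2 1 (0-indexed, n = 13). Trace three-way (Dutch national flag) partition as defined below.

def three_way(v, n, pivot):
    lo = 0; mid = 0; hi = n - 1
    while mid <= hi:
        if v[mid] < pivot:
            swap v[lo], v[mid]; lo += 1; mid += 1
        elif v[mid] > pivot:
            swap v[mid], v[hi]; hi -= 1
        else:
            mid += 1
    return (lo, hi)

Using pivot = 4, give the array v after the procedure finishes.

pivot = 4; lo=0, mid=0, hi=12
v[mid]=21>4: swap v[0],v[12]; hi=11 → 1 20 19 18 17 16 11 9 8 4 3 2 21
v[mid]=1<4: swap v[0],v[0]; lo=1,mid=1 → 1 20 19 18 17 16 11 9 8 4 3 2 21
v[mid]=20>4: swap v[1],v[11]; hi=10 → 1 2 19 18 17 16 11 9 8 4 3 20 21
v[mid]=2<4: swap v[1],v[1]; lo=2,mid=2 → 1 2 19 18 17 16 11 9 8 4 3 20 21
v[mid]=19>4: swap v[2],v[10]; hi=9 → 1 2 3 18 17 16 11 9 8 4 19 20 21
v[mid]=3<4: swap v[2],v[2]; lo=3,mid=3 → 1 2 3 18 17 16 11 9 8 4 19 20 21
v[mid]=18>4: swap v[3],v[9]; hi=8 → 1 2 3 4 17 16 11 9 8 18 19 20 21
v[mid]=4=4: mid=4
v[mid]=17>4: swap v[4],v[8]; hi=7 → 1 2 3 4 8 16 11 9 17 18 19 20 21
v[mid]=8>4: swap v[4],v[7]; hi=6 → 1 2 3 4 9 16 11 8 17 18 19 20 21
v[mid]=9>4: swap v[4],v[6]; hi=5 → 1 2 3 4 11 16 9 8 17 18 19 20 21
v[mid]=11>4: swap v[4],v[5]; hi=4 → 1 2 3 4 16 11 9 8 17 18 19 20 21
v[mid]=16>4: swap v[4],v[4]; hi=3 → 1 2 3 4 16 11 9 8 17 18 19 20 21
end: lo=3, hi=3; v = 1 2 3 4 16 11 9 8 17 18 19 20 21

1 2 3 4 16 11 9 8 17 18 19 20 21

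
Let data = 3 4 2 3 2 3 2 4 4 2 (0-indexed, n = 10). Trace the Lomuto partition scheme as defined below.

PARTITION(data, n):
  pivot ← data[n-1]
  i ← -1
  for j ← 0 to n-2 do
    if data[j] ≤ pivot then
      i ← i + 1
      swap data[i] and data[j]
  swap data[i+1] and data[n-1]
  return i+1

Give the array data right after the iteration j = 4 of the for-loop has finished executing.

pivot = data[9] = 2; i = -1
j=0: data[0]=3 > 2 → no swap
j=1: data[1]=4 > 2 → no swap
j=2: data[2]=2 ≤ 2 → i=0, swap data[0],data[2] → 2 4 3 3 2 3 2 4 4 2
j=3: data[3]=3 > 2 → no swap
j=4: data[4]=2 ≤ 2 → i=1, swap data[1],data[4] → 2 2 3 3 4 3 2 4 4 2
(after j=4) data = 2 2 3 3 4 3 2 4 4 2

2 2 3 3 4 3 2 4 4 2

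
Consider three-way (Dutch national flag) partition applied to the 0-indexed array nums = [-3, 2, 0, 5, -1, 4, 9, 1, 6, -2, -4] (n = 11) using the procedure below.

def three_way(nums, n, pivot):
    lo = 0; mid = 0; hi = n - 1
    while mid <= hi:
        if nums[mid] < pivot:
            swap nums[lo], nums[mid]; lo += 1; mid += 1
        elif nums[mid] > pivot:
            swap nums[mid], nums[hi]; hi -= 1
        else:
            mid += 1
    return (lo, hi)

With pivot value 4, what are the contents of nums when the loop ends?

pivot = 4; lo=0, mid=0, hi=10
nums[mid]=-3<4: swap nums[0],nums[0]; lo=1,mid=1 → [-3, 2, 0, 5, -1, 4, 9, 1, 6, -2, -4]
nums[mid]=2<4: swap nums[1],nums[1]; lo=2,mid=2 → [-3, 2, 0, 5, -1, 4, 9, 1, 6, -2, -4]
nums[mid]=0<4: swap nums[2],nums[2]; lo=3,mid=3 → [-3, 2, 0, 5, -1, 4, 9, 1, 6, -2, -4]
nums[mid]=5>4: swap nums[3],nums[10]; hi=9 → [-3, 2, 0, -4, -1, 4, 9, 1, 6, -2, 5]
nums[mid]=-4<4: swap nums[3],nums[3]; lo=4,mid=4 → [-3, 2, 0, -4, -1, 4, 9, 1, 6, -2, 5]
nums[mid]=-1<4: swap nums[4],nums[4]; lo=5,mid=5 → [-3, 2, 0, -4, -1, 4, 9, 1, 6, -2, 5]
nums[mid]=4=4: mid=6
nums[mid]=9>4: swap nums[6],nums[9]; hi=8 → [-3, 2, 0, -4, -1, 4, -2, 1, 6, 9, 5]
nums[mid]=-2<4: swap nums[5],nums[6]; lo=6,mid=7 → [-3, 2, 0, -4, -1, -2, 4, 1, 6, 9, 5]
nums[mid]=1<4: swap nums[6],nums[7]; lo=7,mid=8 → [-3, 2, 0, -4, -1, -2, 1, 4, 6, 9, 5]
nums[mid]=6>4: swap nums[8],nums[8]; hi=7 → [-3, 2, 0, -4, -1, -2, 1, 4, 6, 9, 5]
end: lo=7, hi=7; nums = [-3, 2, 0, -4, -1, -2, 1, 4, 6, 9, 5]

[-3, 2, 0, -4, -1, -2, 1, 4, 6, 9, 5]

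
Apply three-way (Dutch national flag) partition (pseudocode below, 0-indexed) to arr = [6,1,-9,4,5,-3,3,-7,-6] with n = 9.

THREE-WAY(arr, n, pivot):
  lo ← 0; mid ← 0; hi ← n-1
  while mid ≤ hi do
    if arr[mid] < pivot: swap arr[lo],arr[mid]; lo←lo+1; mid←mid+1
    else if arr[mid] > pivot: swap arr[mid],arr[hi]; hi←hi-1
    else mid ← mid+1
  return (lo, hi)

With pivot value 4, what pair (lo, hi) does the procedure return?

(6, 6)

lo=0 mid=0 hi=8
6>4: swap(0,8), hi=7 ⇒ [-6,1,-9,4,5,-3,3,-7,6]
-6<4: swap(0,0), lo=1 mid=1 ⇒ [-6,1,-9,4,5,-3,3,-7,6]
1<4: swap(1,1), lo=2 mid=2 ⇒ [-6,1,-9,4,5,-3,3,-7,6]
-9<4: swap(2,2), lo=3 mid=3 ⇒ [-6,1,-9,4,5,-3,3,-7,6]
4=4: mid=4
5>4: swap(4,7), hi=6 ⇒ [-6,1,-9,4,-7,-3,3,5,6]
-7<4: swap(3,4), lo=4 mid=5 ⇒ [-6,1,-9,-7,4,-3,3,5,6]
-3<4: swap(4,5), lo=5 mid=6 ⇒ [-6,1,-9,-7,-3,4,3,5,6]
3<4: swap(5,6), lo=6 mid=7 ⇒ [-6,1,-9,-7,-3,3,4,5,6]
done. lo=6 hi=6; arr=[-6,1,-9,-7,-3,3,4,5,6]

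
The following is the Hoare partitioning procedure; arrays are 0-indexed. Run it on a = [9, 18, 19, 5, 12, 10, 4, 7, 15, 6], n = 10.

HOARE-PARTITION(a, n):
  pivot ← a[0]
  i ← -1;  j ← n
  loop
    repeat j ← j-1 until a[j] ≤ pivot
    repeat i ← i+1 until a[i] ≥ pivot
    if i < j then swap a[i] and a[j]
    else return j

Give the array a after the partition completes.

pivot=9
j stops at 9 (6), i stops at 0 (9); swap ⇒ [6, 18, 19, 5, 12, 10, 4, 7, 15, 9]
j stops at 7 (7), i stops at 1 (18); swap ⇒ [6, 7, 19, 5, 12, 10, 4, 18, 15, 9]
j stops at 6 (4), i stops at 2 (19); swap ⇒ [6, 7, 4, 5, 12, 10, 19, 18, 15, 9]
j stops at 3, i stops at 4; i≥j ⇒ return 3. a=[6, 7, 4, 5, 12, 10, 19, 18, 15, 9]

[6, 7, 4, 5, 12, 10, 19, 18, 15, 9]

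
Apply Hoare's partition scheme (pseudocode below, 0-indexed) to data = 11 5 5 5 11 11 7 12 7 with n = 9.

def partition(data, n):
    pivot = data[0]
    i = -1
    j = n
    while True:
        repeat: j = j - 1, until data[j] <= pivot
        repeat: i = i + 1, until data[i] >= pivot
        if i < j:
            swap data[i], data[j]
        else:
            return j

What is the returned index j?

pivot = data[0] = 11; i = -1, j = 9
j→8 (data[8]=7≤11), i→0 (data[0]=11≥11); i<j, swap → 7 5 5 5 11 11 7 12 11
j→6 (data[6]=7≤11), i→4 (data[4]=11≥11); i<j, swap → 7 5 5 5 7 11 11 12 11
j→5, i→5; i≥j, return j=5. data = 7 5 5 5 7 11 11 12 11

5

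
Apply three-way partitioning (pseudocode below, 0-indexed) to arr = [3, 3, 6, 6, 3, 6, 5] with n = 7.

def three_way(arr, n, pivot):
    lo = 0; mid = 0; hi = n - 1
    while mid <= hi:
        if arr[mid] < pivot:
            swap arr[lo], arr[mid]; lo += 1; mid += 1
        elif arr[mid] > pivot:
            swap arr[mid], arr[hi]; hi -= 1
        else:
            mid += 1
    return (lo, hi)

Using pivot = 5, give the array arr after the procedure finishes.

pivot = 5; lo=0, mid=0, hi=6
arr[mid]=3<5: swap arr[0],arr[0]; lo=1,mid=1 → [3, 3, 6, 6, 3, 6, 5]
arr[mid]=3<5: swap arr[1],arr[1]; lo=2,mid=2 → [3, 3, 6, 6, 3, 6, 5]
arr[mid]=6>5: swap arr[2],arr[6]; hi=5 → [3, 3, 5, 6, 3, 6, 6]
arr[mid]=5=5: mid=3
arr[mid]=6>5: swap arr[3],arr[5]; hi=4 → [3, 3, 5, 6, 3, 6, 6]
arr[mid]=6>5: swap arr[3],arr[4]; hi=3 → [3, 3, 5, 3, 6, 6, 6]
arr[mid]=3<5: swap arr[2],arr[3]; lo=3,mid=4 → [3, 3, 3, 5, 6, 6, 6]
end: lo=3, hi=3; arr = [3, 3, 3, 5, 6, 6, 6]

[3, 3, 3, 5, 6, 6, 6]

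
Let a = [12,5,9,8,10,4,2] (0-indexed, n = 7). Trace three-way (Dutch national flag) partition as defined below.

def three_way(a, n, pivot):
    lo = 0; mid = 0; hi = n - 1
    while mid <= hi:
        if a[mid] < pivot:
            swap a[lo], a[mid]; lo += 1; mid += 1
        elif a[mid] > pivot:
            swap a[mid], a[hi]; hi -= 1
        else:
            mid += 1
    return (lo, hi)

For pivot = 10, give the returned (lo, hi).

pivot = 10; lo=0, mid=0, hi=6
a[mid]=12>10: swap a[0],a[6]; hi=5 → [2,5,9,8,10,4,12]
a[mid]=2<10: swap a[0],a[0]; lo=1,mid=1 → [2,5,9,8,10,4,12]
a[mid]=5<10: swap a[1],a[1]; lo=2,mid=2 → [2,5,9,8,10,4,12]
a[mid]=9<10: swap a[2],a[2]; lo=3,mid=3 → [2,5,9,8,10,4,12]
a[mid]=8<10: swap a[3],a[3]; lo=4,mid=4 → [2,5,9,8,10,4,12]
a[mid]=10=10: mid=5
a[mid]=4<10: swap a[4],a[5]; lo=5,mid=6 → [2,5,9,8,4,10,12]
end: lo=5, hi=5; a = [2,5,9,8,4,10,12]

(5, 5)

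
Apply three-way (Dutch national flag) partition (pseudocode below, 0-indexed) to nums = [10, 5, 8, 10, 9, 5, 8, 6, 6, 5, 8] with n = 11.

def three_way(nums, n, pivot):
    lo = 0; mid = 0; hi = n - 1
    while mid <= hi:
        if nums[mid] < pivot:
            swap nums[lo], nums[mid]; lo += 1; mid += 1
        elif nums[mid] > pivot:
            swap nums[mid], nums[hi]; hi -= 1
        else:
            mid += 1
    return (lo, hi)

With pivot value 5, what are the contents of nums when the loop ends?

[5, 5, 5, 9, 10, 8, 6, 6, 8, 8, 10]

lo=0 mid=0 hi=10
10>5: swap(0,10), hi=9 ⇒ [8, 5, 8, 10, 9, 5, 8, 6, 6, 5, 10]
8>5: swap(0,9), hi=8 ⇒ [5, 5, 8, 10, 9, 5, 8, 6, 6, 8, 10]
5=5: mid=1
5=5: mid=2
8>5: swap(2,8), hi=7 ⇒ [5, 5, 6, 10, 9, 5, 8, 6, 8, 8, 10]
6>5: swap(2,7), hi=6 ⇒ [5, 5, 6, 10, 9, 5, 8, 6, 8, 8, 10]
6>5: swap(2,6), hi=5 ⇒ [5, 5, 8, 10, 9, 5, 6, 6, 8, 8, 10]
8>5: swap(2,5), hi=4 ⇒ [5, 5, 5, 10, 9, 8, 6, 6, 8, 8, 10]
5=5: mid=3
10>5: swap(3,4), hi=3 ⇒ [5, 5, 5, 9, 10, 8, 6, 6, 8, 8, 10]
9>5: swap(3,3), hi=2 ⇒ [5, 5, 5, 9, 10, 8, 6, 6, 8, 8, 10]
done. lo=0 hi=2; nums=[5, 5, 5, 9, 10, 8, 6, 6, 8, 8, 10]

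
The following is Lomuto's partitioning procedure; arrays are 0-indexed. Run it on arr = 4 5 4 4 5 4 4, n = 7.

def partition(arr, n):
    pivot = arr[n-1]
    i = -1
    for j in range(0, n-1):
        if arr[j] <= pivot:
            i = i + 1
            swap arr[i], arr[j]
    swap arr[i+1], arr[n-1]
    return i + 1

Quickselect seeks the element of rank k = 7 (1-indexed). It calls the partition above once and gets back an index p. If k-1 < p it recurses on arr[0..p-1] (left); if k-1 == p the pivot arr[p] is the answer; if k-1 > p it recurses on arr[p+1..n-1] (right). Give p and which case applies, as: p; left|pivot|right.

pivot=4, i=-1
j=0: 4≤4, i=0, swap(0,0) ⇒ 4 5 4 4 5 4 4
j=1: 5>4, skip
j=2: 4≤4, i=1, swap(1,2) ⇒ 4 4 5 4 5 4 4
j=3: 4≤4, i=2, swap(2,3) ⇒ 4 4 4 5 5 4 4
j=4: 5>4, skip
j=5: 4≤4, i=3, swap(3,5) ⇒ 4 4 4 4 5 5 4
swap(4,6) ⇒ 4 4 4 4 4 5 5; return 4
p = 4; k-1 = 6 > 4 ⇒ right

4; right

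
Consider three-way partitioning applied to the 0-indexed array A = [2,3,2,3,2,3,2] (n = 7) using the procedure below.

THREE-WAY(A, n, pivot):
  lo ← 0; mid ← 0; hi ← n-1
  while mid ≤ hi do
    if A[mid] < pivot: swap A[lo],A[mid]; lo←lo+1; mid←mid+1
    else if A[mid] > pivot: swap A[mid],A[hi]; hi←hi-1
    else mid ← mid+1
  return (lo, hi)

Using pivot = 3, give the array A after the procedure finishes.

[2,2,2,2,3,3,3]

pivot = 3; lo=0, mid=0, hi=6
A[mid]=2<3: swap A[0],A[0]; lo=1,mid=1 → [2,3,2,3,2,3,2]
A[mid]=3=3: mid=2
A[mid]=2<3: swap A[1],A[2]; lo=2,mid=3 → [2,2,3,3,2,3,2]
A[mid]=3=3: mid=4
A[mid]=2<3: swap A[2],A[4]; lo=3,mid=5 → [2,2,2,3,3,3,2]
A[mid]=3=3: mid=6
A[mid]=2<3: swap A[3],A[6]; lo=4,mid=7 → [2,2,2,2,3,3,3]
end: lo=4, hi=6; A = [2,2,2,2,3,3,3]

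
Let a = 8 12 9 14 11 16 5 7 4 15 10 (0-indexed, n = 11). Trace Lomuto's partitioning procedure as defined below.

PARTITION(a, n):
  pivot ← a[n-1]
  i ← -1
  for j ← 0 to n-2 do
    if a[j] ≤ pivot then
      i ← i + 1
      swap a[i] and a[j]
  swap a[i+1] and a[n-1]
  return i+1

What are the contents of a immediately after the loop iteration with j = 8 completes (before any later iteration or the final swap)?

8 9 5 7 4 16 12 14 11 15 10

pivot=10, i=-1
j=0: 8≤10, i=0, swap(0,0) ⇒ 8 12 9 14 11 16 5 7 4 15 10
j=1: 12>10, skip
j=2: 9≤10, i=1, swap(1,2) ⇒ 8 9 12 14 11 16 5 7 4 15 10
j=3: 14>10, skip
j=4: 11>10, skip
j=5: 16>10, skip
j=6: 5≤10, i=2, swap(2,6) ⇒ 8 9 5 14 11 16 12 7 4 15 10
j=7: 7≤10, i=3, swap(3,7) ⇒ 8 9 5 7 11 16 12 14 4 15 10
j=8: 4≤10, i=4, swap(4,8) ⇒ 8 9 5 7 4 16 12 14 11 15 10
(after j=8) a = 8 9 5 7 4 16 12 14 11 15 10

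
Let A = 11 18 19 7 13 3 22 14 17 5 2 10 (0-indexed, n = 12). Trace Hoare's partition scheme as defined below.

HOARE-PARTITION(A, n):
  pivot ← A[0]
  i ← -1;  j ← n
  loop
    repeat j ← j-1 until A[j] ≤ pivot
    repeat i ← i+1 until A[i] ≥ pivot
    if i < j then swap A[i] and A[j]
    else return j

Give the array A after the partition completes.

10 2 5 7 3 13 22 14 17 19 18 11

pivot = A[0] = 11; i = -1, j = 12
j→11 (A[11]=10≤11), i→0 (A[0]=11≥11); i<j, swap → 10 18 19 7 13 3 22 14 17 5 2 11
j→10 (A[10]=2≤11), i→1 (A[1]=18≥11); i<j, swap → 10 2 19 7 13 3 22 14 17 5 18 11
j→9 (A[9]=5≤11), i→2 (A[2]=19≥11); i<j, swap → 10 2 5 7 13 3 22 14 17 19 18 11
j→5 (A[5]=3≤11), i→4 (A[4]=13≥11); i<j, swap → 10 2 5 7 3 13 22 14 17 19 18 11
j→4, i→5; i≥j, return j=4. A = 10 2 5 7 3 13 22 14 17 19 18 11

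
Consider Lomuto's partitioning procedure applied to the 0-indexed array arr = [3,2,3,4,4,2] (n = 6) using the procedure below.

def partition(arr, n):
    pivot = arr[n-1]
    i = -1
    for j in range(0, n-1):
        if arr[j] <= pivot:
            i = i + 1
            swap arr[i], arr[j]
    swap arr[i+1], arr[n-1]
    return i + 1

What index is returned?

pivot = arr[5] = 2; i = -1
j=0: arr[0]=3 > 2 → no swap
j=1: arr[1]=2 ≤ 2 → i=0, swap arr[0],arr[1] → [2,3,3,4,4,2]
j=2: arr[2]=3 > 2 → no swap
j=3: arr[3]=4 > 2 → no swap
j=4: arr[4]=4 > 2 → no swap
final swap arr[1],arr[5] → [2,2,3,4,4,3]; return 1

1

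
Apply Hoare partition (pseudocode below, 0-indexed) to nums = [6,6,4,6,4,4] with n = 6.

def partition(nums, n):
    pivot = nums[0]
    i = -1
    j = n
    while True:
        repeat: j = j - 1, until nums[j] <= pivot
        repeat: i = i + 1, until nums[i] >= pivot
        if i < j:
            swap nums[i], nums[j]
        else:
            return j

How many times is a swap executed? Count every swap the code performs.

2

pivot = nums[0] = 6; i = -1, j = 6
j→5 (nums[5]=4≤6), i→0 (nums[0]=6≥6); i<j, swap → [4,6,4,6,4,6]
j→4 (nums[4]=4≤6), i→1 (nums[1]=6≥6); i<j, swap → [4,4,4,6,6,6]
j→3, i→3; i≥j, return j=3. nums = [4,4,4,6,6,6]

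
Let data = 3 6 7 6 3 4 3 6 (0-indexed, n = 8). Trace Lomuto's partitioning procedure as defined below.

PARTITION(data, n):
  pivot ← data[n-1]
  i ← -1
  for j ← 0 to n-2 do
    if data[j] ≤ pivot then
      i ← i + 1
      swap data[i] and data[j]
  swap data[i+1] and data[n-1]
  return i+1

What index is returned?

6

pivot = data[7] = 6; i = -1
j=0: data[0]=3 ≤ 6 → i=0, swap data[0],data[0] (no change) → 3 6 7 6 3 4 3 6
j=1: data[1]=6 ≤ 6 → i=1, swap data[1],data[1] (no change) → 3 6 7 6 3 4 3 6
j=2: data[2]=7 > 6 → no swap
j=3: data[3]=6 ≤ 6 → i=2, swap data[2],data[3] → 3 6 6 7 3 4 3 6
j=4: data[4]=3 ≤ 6 → i=3, swap data[3],data[4] → 3 6 6 3 7 4 3 6
j=5: data[5]=4 ≤ 6 → i=4, swap data[4],data[5] → 3 6 6 3 4 7 3 6
j=6: data[6]=3 ≤ 6 → i=5, swap data[5],data[6] → 3 6 6 3 4 3 7 6
final swap data[6],data[7] → 3 6 6 3 4 3 6 7; return 6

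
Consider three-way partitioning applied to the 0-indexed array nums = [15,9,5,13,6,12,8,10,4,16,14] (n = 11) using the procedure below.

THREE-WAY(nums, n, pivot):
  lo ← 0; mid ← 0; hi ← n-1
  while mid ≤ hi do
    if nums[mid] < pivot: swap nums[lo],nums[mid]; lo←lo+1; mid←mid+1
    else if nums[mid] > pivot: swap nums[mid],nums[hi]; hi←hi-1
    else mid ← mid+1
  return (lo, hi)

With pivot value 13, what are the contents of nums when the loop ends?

pivot = 13; lo=0, mid=0, hi=10
nums[mid]=15>13: swap nums[0],nums[10]; hi=9 → [14,9,5,13,6,12,8,10,4,16,15]
nums[mid]=14>13: swap nums[0],nums[9]; hi=8 → [16,9,5,13,6,12,8,10,4,14,15]
nums[mid]=16>13: swap nums[0],nums[8]; hi=7 → [4,9,5,13,6,12,8,10,16,14,15]
nums[mid]=4<13: swap nums[0],nums[0]; lo=1,mid=1 → [4,9,5,13,6,12,8,10,16,14,15]
nums[mid]=9<13: swap nums[1],nums[1]; lo=2,mid=2 → [4,9,5,13,6,12,8,10,16,14,15]
nums[mid]=5<13: swap nums[2],nums[2]; lo=3,mid=3 → [4,9,5,13,6,12,8,10,16,14,15]
nums[mid]=13=13: mid=4
nums[mid]=6<13: swap nums[3],nums[4]; lo=4,mid=5 → [4,9,5,6,13,12,8,10,16,14,15]
nums[mid]=12<13: swap nums[4],nums[5]; lo=5,mid=6 → [4,9,5,6,12,13,8,10,16,14,15]
nums[mid]=8<13: swap nums[5],nums[6]; lo=6,mid=7 → [4,9,5,6,12,8,13,10,16,14,15]
nums[mid]=10<13: swap nums[6],nums[7]; lo=7,mid=8 → [4,9,5,6,12,8,10,13,16,14,15]
end: lo=7, hi=7; nums = [4,9,5,6,12,8,10,13,16,14,15]

[4,9,5,6,12,8,10,13,16,14,15]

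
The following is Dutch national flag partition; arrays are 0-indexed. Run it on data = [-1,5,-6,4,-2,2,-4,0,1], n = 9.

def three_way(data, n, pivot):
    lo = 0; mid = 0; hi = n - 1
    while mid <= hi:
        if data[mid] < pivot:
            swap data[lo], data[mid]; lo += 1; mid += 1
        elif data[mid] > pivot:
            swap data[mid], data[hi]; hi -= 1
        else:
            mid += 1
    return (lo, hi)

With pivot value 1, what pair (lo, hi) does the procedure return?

pivot = 1; lo=0, mid=0, hi=8
data[mid]=-1<1: swap data[0],data[0]; lo=1,mid=1 → [-1,5,-6,4,-2,2,-4,0,1]
data[mid]=5>1: swap data[1],data[8]; hi=7 → [-1,1,-6,4,-2,2,-4,0,5]
data[mid]=1=1: mid=2
data[mid]=-6<1: swap data[1],data[2]; lo=2,mid=3 → [-1,-6,1,4,-2,2,-4,0,5]
data[mid]=4>1: swap data[3],data[7]; hi=6 → [-1,-6,1,0,-2,2,-4,4,5]
data[mid]=0<1: swap data[2],data[3]; lo=3,mid=4 → [-1,-6,0,1,-2,2,-4,4,5]
data[mid]=-2<1: swap data[3],data[4]; lo=4,mid=5 → [-1,-6,0,-2,1,2,-4,4,5]
data[mid]=2>1: swap data[5],data[6]; hi=5 → [-1,-6,0,-2,1,-4,2,4,5]
data[mid]=-4<1: swap data[4],data[5]; lo=5,mid=6 → [-1,-6,0,-2,-4,1,2,4,5]
end: lo=5, hi=5; data = [-1,-6,0,-2,-4,1,2,4,5]

(5, 5)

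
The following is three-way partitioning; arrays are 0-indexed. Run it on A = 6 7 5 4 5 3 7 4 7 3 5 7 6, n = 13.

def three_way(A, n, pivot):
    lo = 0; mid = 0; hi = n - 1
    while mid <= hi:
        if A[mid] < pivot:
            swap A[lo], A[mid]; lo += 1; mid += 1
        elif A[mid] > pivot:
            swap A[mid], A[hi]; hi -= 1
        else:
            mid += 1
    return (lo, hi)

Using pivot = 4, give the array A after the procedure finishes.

3 3 4 4 5 7 5 7 7 5 7 6 6

pivot = 4; lo=0, mid=0, hi=12
A[mid]=6>4: swap A[0],A[12]; hi=11 → 6 7 5 4 5 3 7 4 7 3 5 7 6
A[mid]=6>4: swap A[0],A[11]; hi=10 → 7 7 5 4 5 3 7 4 7 3 5 6 6
A[mid]=7>4: swap A[0],A[10]; hi=9 → 5 7 5 4 5 3 7 4 7 3 7 6 6
A[mid]=5>4: swap A[0],A[9]; hi=8 → 3 7 5 4 5 3 7 4 7 5 7 6 6
A[mid]=3<4: swap A[0],A[0]; lo=1,mid=1 → 3 7 5 4 5 3 7 4 7 5 7 6 6
A[mid]=7>4: swap A[1],A[8]; hi=7 → 3 7 5 4 5 3 7 4 7 5 7 6 6
A[mid]=7>4: swap A[1],A[7]; hi=6 → 3 4 5 4 5 3 7 7 7 5 7 6 6
A[mid]=4=4: mid=2
A[mid]=5>4: swap A[2],A[6]; hi=5 → 3 4 7 4 5 3 5 7 7 5 7 6 6
A[mid]=7>4: swap A[2],A[5]; hi=4 → 3 4 3 4 5 7 5 7 7 5 7 6 6
A[mid]=3<4: swap A[1],A[2]; lo=2,mid=3 → 3 3 4 4 5 7 5 7 7 5 7 6 6
A[mid]=4=4: mid=4
A[mid]=5>4: swap A[4],A[4]; hi=3 → 3 3 4 4 5 7 5 7 7 5 7 6 6
end: lo=2, hi=3; A = 3 3 4 4 5 7 5 7 7 5 7 6 6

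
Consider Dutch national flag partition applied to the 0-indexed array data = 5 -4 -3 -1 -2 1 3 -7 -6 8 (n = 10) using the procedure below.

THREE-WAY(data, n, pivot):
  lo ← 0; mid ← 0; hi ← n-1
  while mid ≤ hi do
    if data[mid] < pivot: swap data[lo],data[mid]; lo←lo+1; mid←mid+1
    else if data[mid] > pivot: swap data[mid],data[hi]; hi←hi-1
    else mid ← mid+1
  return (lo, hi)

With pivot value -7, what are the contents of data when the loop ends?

-7 -3 -1 -2 1 3 -4 -6 8 5

lo=0 mid=0 hi=9
5>-7: swap(0,9), hi=8 ⇒ 8 -4 -3 -1 -2 1 3 -7 -6 5
8>-7: swap(0,8), hi=7 ⇒ -6 -4 -3 -1 -2 1 3 -7 8 5
-6>-7: swap(0,7), hi=6 ⇒ -7 -4 -3 -1 -2 1 3 -6 8 5
-7=-7: mid=1
-4>-7: swap(1,6), hi=5 ⇒ -7 3 -3 -1 -2 1 -4 -6 8 5
3>-7: swap(1,5), hi=4 ⇒ -7 1 -3 -1 -2 3 -4 -6 8 5
1>-7: swap(1,4), hi=3 ⇒ -7 -2 -3 -1 1 3 -4 -6 8 5
-2>-7: swap(1,3), hi=2 ⇒ -7 -1 -3 -2 1 3 -4 -6 8 5
-1>-7: swap(1,2), hi=1 ⇒ -7 -3 -1 -2 1 3 -4 -6 8 5
-3>-7: swap(1,1), hi=0 ⇒ -7 -3 -1 -2 1 3 -4 -6 8 5
done. lo=0 hi=0; data=-7 -3 -1 -2 1 3 -4 -6 8 5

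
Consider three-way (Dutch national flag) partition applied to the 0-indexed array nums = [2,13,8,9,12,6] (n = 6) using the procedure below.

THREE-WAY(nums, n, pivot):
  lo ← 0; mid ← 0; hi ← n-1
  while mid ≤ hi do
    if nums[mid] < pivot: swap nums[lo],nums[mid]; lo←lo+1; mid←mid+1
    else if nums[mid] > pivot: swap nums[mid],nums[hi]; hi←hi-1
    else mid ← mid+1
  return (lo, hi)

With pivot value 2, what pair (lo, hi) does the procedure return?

lo=0 mid=0 hi=5
2=2: mid=1
13>2: swap(1,5), hi=4 ⇒ [2,6,8,9,12,13]
6>2: swap(1,4), hi=3 ⇒ [2,12,8,9,6,13]
12>2: swap(1,3), hi=2 ⇒ [2,9,8,12,6,13]
9>2: swap(1,2), hi=1 ⇒ [2,8,9,12,6,13]
8>2: swap(1,1), hi=0 ⇒ [2,8,9,12,6,13]
done. lo=0 hi=0; nums=[2,8,9,12,6,13]

(0, 0)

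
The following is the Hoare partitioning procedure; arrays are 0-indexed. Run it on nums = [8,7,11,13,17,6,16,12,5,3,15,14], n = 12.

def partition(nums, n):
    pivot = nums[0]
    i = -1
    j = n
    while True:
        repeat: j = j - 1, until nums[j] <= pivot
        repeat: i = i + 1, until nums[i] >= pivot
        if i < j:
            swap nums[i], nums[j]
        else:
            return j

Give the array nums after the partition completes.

[3,7,5,6,17,13,16,12,11,8,15,14]

pivot = nums[0] = 8; i = -1, j = 12
j→9 (nums[9]=3≤8), i→0 (nums[0]=8≥8); i<j, swap → [3,7,11,13,17,6,16,12,5,8,15,14]
j→8 (nums[8]=5≤8), i→2 (nums[2]=11≥8); i<j, swap → [3,7,5,13,17,6,16,12,11,8,15,14]
j→5 (nums[5]=6≤8), i→3 (nums[3]=13≥8); i<j, swap → [3,7,5,6,17,13,16,12,11,8,15,14]
j→3, i→4; i≥j, return j=3. nums = [3,7,5,6,17,13,16,12,11,8,15,14]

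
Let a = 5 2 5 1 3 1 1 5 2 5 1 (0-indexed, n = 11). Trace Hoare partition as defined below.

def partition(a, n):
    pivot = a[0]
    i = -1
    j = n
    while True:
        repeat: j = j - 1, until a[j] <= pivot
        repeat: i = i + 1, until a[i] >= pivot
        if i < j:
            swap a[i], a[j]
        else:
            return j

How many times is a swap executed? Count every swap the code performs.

3

pivot = a[0] = 5; i = -1, j = 11
j→10 (a[10]=1≤5), i→0 (a[0]=5≥5); i<j, swap → 1 2 5 1 3 1 1 5 2 5 5
j→9 (a[9]=5≤5), i→2 (a[2]=5≥5); i<j, swap → 1 2 5 1 3 1 1 5 2 5 5
j→8 (a[8]=2≤5), i→7 (a[7]=5≥5); i<j, swap → 1 2 5 1 3 1 1 2 5 5 5
j→7, i→8; i≥j, return j=7. a = 1 2 5 1 3 1 1 2 5 5 5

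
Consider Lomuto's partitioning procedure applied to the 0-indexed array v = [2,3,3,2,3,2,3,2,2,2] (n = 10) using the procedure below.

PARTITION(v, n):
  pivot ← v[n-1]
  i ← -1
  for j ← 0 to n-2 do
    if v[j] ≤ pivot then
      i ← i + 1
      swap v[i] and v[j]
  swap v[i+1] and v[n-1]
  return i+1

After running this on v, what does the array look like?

[2,2,2,2,2,2,3,3,3,3]

pivot=2, i=-1
j=0: 2≤2, i=0, swap(0,0) ⇒ [2,3,3,2,3,2,3,2,2,2]
j=1: 3>2, skip
j=2: 3>2, skip
j=3: 2≤2, i=1, swap(1,3) ⇒ [2,2,3,3,3,2,3,2,2,2]
j=4: 3>2, skip
j=5: 2≤2, i=2, swap(2,5) ⇒ [2,2,2,3,3,3,3,2,2,2]
j=6: 3>2, skip
j=7: 2≤2, i=3, swap(3,7) ⇒ [2,2,2,2,3,3,3,3,2,2]
j=8: 2≤2, i=4, swap(4,8) ⇒ [2,2,2,2,2,3,3,3,3,2]
swap(5,9) ⇒ [2,2,2,2,2,2,3,3,3,3]; return 5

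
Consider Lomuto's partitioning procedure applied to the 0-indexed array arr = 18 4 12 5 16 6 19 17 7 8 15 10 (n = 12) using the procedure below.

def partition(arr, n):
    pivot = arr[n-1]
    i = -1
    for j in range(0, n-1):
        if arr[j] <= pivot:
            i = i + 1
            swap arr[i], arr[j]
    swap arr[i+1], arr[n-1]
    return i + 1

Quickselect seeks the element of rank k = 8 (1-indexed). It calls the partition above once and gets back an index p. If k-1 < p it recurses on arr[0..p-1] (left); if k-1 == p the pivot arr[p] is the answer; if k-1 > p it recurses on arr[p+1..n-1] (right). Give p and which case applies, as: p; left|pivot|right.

5; right

pivot = arr[11] = 10; i = -1
j=0: arr[0]=18 > 10 → no swap
j=1: arr[1]=4 ≤ 10 → i=0, swap arr[0],arr[1] → 4 18 12 5 16 6 19 17 7 8 15 10
j=2: arr[2]=12 > 10 → no swap
j=3: arr[3]=5 ≤ 10 → i=1, swap arr[1],arr[3] → 4 5 12 18 16 6 19 17 7 8 15 10
j=4: arr[4]=16 > 10 → no swap
j=5: arr[5]=6 ≤ 10 → i=2, swap arr[2],arr[5] → 4 5 6 18 16 12 19 17 7 8 15 10
j=6: arr[6]=19 > 10 → no swap
j=7: arr[7]=17 > 10 → no swap
j=8: arr[8]=7 ≤ 10 → i=3, swap arr[3],arr[8] → 4 5 6 7 16 12 19 17 18 8 15 10
j=9: arr[9]=8 ≤ 10 → i=4, swap arr[4],arr[9] → 4 5 6 7 8 12 19 17 18 16 15 10
j=10: arr[10]=15 > 10 → no swap
final swap arr[5],arr[11] → 4 5 6 7 8 10 19 17 18 16 15 12; return 5
p = 5; k-1 = 7 > 5 ⇒ right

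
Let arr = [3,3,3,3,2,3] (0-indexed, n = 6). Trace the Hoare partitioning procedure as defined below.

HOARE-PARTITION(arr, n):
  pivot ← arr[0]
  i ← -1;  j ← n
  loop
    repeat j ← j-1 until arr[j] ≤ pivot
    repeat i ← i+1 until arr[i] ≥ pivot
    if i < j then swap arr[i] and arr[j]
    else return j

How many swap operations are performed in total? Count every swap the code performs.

pivot = arr[0] = 3; i = -1, j = 6
j→5 (arr[5]=3≤3), i→0 (arr[0]=3≥3); i<j, swap → [3,3,3,3,2,3]
j→4 (arr[4]=2≤3), i→1 (arr[1]=3≥3); i<j, swap → [3,2,3,3,3,3]
j→3 (arr[3]=3≤3), i→2 (arr[2]=3≥3); i<j, swap → [3,2,3,3,3,3]
j→2, i→3; i≥j, return j=2. arr = [3,2,3,3,3,3]

3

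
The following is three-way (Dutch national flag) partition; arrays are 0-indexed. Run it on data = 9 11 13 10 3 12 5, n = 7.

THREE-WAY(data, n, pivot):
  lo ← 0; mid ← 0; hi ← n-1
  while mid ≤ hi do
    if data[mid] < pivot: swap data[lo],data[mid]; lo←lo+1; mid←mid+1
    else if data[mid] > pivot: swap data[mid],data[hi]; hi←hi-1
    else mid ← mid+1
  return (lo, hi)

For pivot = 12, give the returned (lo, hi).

pivot = 12; lo=0, mid=0, hi=6
data[mid]=9<12: swap data[0],data[0]; lo=1,mid=1 → 9 11 13 10 3 12 5
data[mid]=11<12: swap data[1],data[1]; lo=2,mid=2 → 9 11 13 10 3 12 5
data[mid]=13>12: swap data[2],data[6]; hi=5 → 9 11 5 10 3 12 13
data[mid]=5<12: swap data[2],data[2]; lo=3,mid=3 → 9 11 5 10 3 12 13
data[mid]=10<12: swap data[3],data[3]; lo=4,mid=4 → 9 11 5 10 3 12 13
data[mid]=3<12: swap data[4],data[4]; lo=5,mid=5 → 9 11 5 10 3 12 13
data[mid]=12=12: mid=6
end: lo=5, hi=5; data = 9 11 5 10 3 12 13

(5, 5)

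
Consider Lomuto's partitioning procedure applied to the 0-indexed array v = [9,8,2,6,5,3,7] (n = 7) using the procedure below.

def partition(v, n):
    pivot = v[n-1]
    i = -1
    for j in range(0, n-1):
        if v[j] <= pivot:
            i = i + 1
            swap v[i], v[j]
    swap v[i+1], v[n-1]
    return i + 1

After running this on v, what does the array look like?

pivot=7, i=-1
j=0: 9>7, skip
j=1: 8>7, skip
j=2: 2≤7, i=0, swap(0,2) ⇒ [2,8,9,6,5,3,7]
j=3: 6≤7, i=1, swap(1,3) ⇒ [2,6,9,8,5,3,7]
j=4: 5≤7, i=2, swap(2,4) ⇒ [2,6,5,8,9,3,7]
j=5: 3≤7, i=3, swap(3,5) ⇒ [2,6,5,3,9,8,7]
swap(4,6) ⇒ [2,6,5,3,7,8,9]; return 4

[2,6,5,3,7,8,9]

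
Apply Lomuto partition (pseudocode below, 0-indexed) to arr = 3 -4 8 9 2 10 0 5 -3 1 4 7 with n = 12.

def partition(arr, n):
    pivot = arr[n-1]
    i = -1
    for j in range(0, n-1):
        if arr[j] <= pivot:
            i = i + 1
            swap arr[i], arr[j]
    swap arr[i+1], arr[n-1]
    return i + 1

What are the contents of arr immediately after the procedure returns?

pivot = arr[11] = 7; i = -1
j=0: arr[0]=3 ≤ 7 → i=0, swap arr[0],arr[0] (no change) → 3 -4 8 9 2 10 0 5 -3 1 4 7
j=1: arr[1]=-4 ≤ 7 → i=1, swap arr[1],arr[1] (no change) → 3 -4 8 9 2 10 0 5 -3 1 4 7
j=2: arr[2]=8 > 7 → no swap
j=3: arr[3]=9 > 7 → no swap
j=4: arr[4]=2 ≤ 7 → i=2, swap arr[2],arr[4] → 3 -4 2 9 8 10 0 5 -3 1 4 7
j=5: arr[5]=10 > 7 → no swap
j=6: arr[6]=0 ≤ 7 → i=3, swap arr[3],arr[6] → 3 -4 2 0 8 10 9 5 -3 1 4 7
j=7: arr[7]=5 ≤ 7 → i=4, swap arr[4],arr[7] → 3 -4 2 0 5 10 9 8 -3 1 4 7
j=8: arr[8]=-3 ≤ 7 → i=5, swap arr[5],arr[8] → 3 -4 2 0 5 -3 9 8 10 1 4 7
j=9: arr[9]=1 ≤ 7 → i=6, swap arr[6],arr[9] → 3 -4 2 0 5 -3 1 8 10 9 4 7
j=10: arr[10]=4 ≤ 7 → i=7, swap arr[7],arr[10] → 3 -4 2 0 5 -3 1 4 10 9 8 7
final swap arr[8],arr[11] → 3 -4 2 0 5 -3 1 4 7 9 8 10; return 8

3 -4 2 0 5 -3 1 4 7 9 8 10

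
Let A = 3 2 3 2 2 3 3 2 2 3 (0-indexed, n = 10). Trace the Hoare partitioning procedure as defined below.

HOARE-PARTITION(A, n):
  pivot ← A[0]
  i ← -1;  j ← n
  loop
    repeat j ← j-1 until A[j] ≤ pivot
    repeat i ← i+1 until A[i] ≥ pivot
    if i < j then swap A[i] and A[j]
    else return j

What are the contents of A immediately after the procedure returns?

3 2 2 2 2 2 3 3 3 3

pivot = A[0] = 3; i = -1, j = 10
j→9 (A[9]=3≤3), i→0 (A[0]=3≥3); i<j, swap → 3 2 3 2 2 3 3 2 2 3
j→8 (A[8]=2≤3), i→2 (A[2]=3≥3); i<j, swap → 3 2 2 2 2 3 3 2 3 3
j→7 (A[7]=2≤3), i→5 (A[5]=3≥3); i<j, swap → 3 2 2 2 2 2 3 3 3 3
j→6, i→6; i≥j, return j=6. A = 3 2 2 2 2 2 3 3 3 3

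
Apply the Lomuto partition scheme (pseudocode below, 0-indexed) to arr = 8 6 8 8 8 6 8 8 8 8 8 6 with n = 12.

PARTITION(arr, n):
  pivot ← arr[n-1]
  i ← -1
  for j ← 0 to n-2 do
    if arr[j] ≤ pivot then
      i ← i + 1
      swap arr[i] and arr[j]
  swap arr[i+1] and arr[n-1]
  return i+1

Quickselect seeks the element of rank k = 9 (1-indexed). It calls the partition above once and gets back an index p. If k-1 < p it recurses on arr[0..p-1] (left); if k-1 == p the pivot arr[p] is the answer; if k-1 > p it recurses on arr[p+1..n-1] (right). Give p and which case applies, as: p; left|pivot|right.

2; right

pivot=6, i=-1
j=0: 8>6, skip
j=1: 6≤6, i=0, swap(0,1) ⇒ 6 8 8 8 8 6 8 8 8 8 8 6
j=2: 8>6, skip
j=3: 8>6, skip
j=4: 8>6, skip
j=5: 6≤6, i=1, swap(1,5) ⇒ 6 6 8 8 8 8 8 8 8 8 8 6
j=6: 8>6, skip
j=7: 8>6, skip
j=8: 8>6, skip
j=9: 8>6, skip
j=10: 8>6, skip
swap(2,11) ⇒ 6 6 6 8 8 8 8 8 8 8 8 8; return 2
p = 2; k-1 = 8 > 2 ⇒ right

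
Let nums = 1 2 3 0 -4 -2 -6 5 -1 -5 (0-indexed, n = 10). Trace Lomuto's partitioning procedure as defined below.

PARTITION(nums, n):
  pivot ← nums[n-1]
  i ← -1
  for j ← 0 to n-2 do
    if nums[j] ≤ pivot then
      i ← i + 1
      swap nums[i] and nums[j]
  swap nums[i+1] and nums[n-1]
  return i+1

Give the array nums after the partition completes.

-6 -5 3 0 -4 -2 1 5 -1 2

pivot=-5, i=-1
j=0: 1>-5, skip
j=1: 2>-5, skip
j=2: 3>-5, skip
j=3: 0>-5, skip
j=4: -4>-5, skip
j=5: -2>-5, skip
j=6: -6≤-5, i=0, swap(0,6) ⇒ -6 2 3 0 -4 -2 1 5 -1 -5
j=7: 5>-5, skip
j=8: -1>-5, skip
swap(1,9) ⇒ -6 -5 3 0 -4 -2 1 5 -1 2; return 1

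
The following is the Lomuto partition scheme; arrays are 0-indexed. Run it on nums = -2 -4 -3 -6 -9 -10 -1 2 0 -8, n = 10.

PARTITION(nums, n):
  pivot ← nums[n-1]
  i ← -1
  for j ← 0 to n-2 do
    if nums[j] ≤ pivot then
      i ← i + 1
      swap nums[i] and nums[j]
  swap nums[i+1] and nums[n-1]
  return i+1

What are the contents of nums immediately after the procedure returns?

pivot = nums[9] = -8; i = -1
j=0: nums[0]=-2 > -8 → no swap
j=1: nums[1]=-4 > -8 → no swap
j=2: nums[2]=-3 > -8 → no swap
j=3: nums[3]=-6 > -8 → no swap
j=4: nums[4]=-9 ≤ -8 → i=0, swap nums[0],nums[4] → -9 -4 -3 -6 -2 -10 -1 2 0 -8
j=5: nums[5]=-10 ≤ -8 → i=1, swap nums[1],nums[5] → -9 -10 -3 -6 -2 -4 -1 2 0 -8
j=6: nums[6]=-1 > -8 → no swap
j=7: nums[7]=2 > -8 → no swap
j=8: nums[8]=0 > -8 → no swap
final swap nums[2],nums[9] → -9 -10 -8 -6 -2 -4 -1 2 0 -3; return 2

-9 -10 -8 -6 -2 -4 -1 2 0 -3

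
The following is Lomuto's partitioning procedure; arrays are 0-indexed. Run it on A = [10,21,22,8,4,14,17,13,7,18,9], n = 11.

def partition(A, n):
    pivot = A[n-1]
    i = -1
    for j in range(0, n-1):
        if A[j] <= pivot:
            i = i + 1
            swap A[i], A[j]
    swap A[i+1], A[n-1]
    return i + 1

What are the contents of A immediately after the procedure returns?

[8,4,7,9,21,14,17,13,22,18,10]

pivot=9, i=-1
j=0: 10>9, skip
j=1: 21>9, skip
j=2: 22>9, skip
j=3: 8≤9, i=0, swap(0,3) ⇒ [8,21,22,10,4,14,17,13,7,18,9]
j=4: 4≤9, i=1, swap(1,4) ⇒ [8,4,22,10,21,14,17,13,7,18,9]
j=5: 14>9, skip
j=6: 17>9, skip
j=7: 13>9, skip
j=8: 7≤9, i=2, swap(2,8) ⇒ [8,4,7,10,21,14,17,13,22,18,9]
j=9: 18>9, skip
swap(3,10) ⇒ [8,4,7,9,21,14,17,13,22,18,10]; return 3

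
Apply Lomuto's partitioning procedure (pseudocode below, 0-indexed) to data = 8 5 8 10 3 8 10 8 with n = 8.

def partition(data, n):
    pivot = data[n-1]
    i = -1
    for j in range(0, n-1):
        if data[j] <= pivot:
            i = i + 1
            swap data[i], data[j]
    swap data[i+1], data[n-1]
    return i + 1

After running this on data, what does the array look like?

pivot=8, i=-1
j=0: 8≤8, i=0, swap(0,0) ⇒ 8 5 8 10 3 8 10 8
j=1: 5≤8, i=1, swap(1,1) ⇒ 8 5 8 10 3 8 10 8
j=2: 8≤8, i=2, swap(2,2) ⇒ 8 5 8 10 3 8 10 8
j=3: 10>8, skip
j=4: 3≤8, i=3, swap(3,4) ⇒ 8 5 8 3 10 8 10 8
j=5: 8≤8, i=4, swap(4,5) ⇒ 8 5 8 3 8 10 10 8
j=6: 10>8, skip
swap(5,7) ⇒ 8 5 8 3 8 8 10 10; return 5

8 5 8 3 8 8 10 10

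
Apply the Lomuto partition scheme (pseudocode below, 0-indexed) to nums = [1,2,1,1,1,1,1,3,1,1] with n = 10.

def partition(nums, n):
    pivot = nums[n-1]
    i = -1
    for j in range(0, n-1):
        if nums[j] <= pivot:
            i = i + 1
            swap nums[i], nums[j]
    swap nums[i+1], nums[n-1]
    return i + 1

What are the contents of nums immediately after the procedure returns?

pivot=1, i=-1
j=0: 1≤1, i=0, swap(0,0) ⇒ [1,2,1,1,1,1,1,3,1,1]
j=1: 2>1, skip
j=2: 1≤1, i=1, swap(1,2) ⇒ [1,1,2,1,1,1,1,3,1,1]
j=3: 1≤1, i=2, swap(2,3) ⇒ [1,1,1,2,1,1,1,3,1,1]
j=4: 1≤1, i=3, swap(3,4) ⇒ [1,1,1,1,2,1,1,3,1,1]
j=5: 1≤1, i=4, swap(4,5) ⇒ [1,1,1,1,1,2,1,3,1,1]
j=6: 1≤1, i=5, swap(5,6) ⇒ [1,1,1,1,1,1,2,3,1,1]
j=7: 3>1, skip
j=8: 1≤1, i=6, swap(6,8) ⇒ [1,1,1,1,1,1,1,3,2,1]
swap(7,9) ⇒ [1,1,1,1,1,1,1,1,2,3]; return 7

[1,1,1,1,1,1,1,1,2,3]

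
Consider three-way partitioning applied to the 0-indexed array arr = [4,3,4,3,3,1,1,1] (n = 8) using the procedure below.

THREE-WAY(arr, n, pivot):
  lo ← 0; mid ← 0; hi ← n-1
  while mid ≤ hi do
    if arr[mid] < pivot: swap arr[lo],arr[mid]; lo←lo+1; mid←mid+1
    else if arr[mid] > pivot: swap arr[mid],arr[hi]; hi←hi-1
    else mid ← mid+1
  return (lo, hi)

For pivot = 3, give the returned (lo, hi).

(3, 5)

lo=0 mid=0 hi=7
4>3: swap(0,7), hi=6 ⇒ [1,3,4,3,3,1,1,4]
1<3: swap(0,0), lo=1 mid=1 ⇒ [1,3,4,3,3,1,1,4]
3=3: mid=2
4>3: swap(2,6), hi=5 ⇒ [1,3,1,3,3,1,4,4]
1<3: swap(1,2), lo=2 mid=3 ⇒ [1,1,3,3,3,1,4,4]
3=3: mid=4
3=3: mid=5
1<3: swap(2,5), lo=3 mid=6 ⇒ [1,1,1,3,3,3,4,4]
done. lo=3 hi=5; arr=[1,1,1,3,3,3,4,4]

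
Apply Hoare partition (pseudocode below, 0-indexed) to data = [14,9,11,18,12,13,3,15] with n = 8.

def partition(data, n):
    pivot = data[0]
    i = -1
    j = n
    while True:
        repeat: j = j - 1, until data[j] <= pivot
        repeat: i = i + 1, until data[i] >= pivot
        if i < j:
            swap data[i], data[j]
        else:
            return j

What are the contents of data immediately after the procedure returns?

pivot = data[0] = 14; i = -1, j = 8
j→6 (data[6]=3≤14), i→0 (data[0]=14≥14); i<j, swap → [3,9,11,18,12,13,14,15]
j→5 (data[5]=13≤14), i→3 (data[3]=18≥14); i<j, swap → [3,9,11,13,12,18,14,15]
j→4, i→5; i≥j, return j=4. data = [3,9,11,13,12,18,14,15]

[3,9,11,13,12,18,14,15]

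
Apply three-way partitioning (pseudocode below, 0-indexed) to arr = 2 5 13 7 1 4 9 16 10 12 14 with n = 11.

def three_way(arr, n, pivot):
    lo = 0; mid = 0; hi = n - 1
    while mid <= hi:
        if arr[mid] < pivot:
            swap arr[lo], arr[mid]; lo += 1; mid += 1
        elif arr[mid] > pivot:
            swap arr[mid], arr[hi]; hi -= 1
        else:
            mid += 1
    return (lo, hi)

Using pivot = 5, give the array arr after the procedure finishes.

2 4 1 5 7 9 16 10 12 14 13

pivot = 5; lo=0, mid=0, hi=10
arr[mid]=2<5: swap arr[0],arr[0]; lo=1,mid=1 → 2 5 13 7 1 4 9 16 10 12 14
arr[mid]=5=5: mid=2
arr[mid]=13>5: swap arr[2],arr[10]; hi=9 → 2 5 14 7 1 4 9 16 10 12 13
arr[mid]=14>5: swap arr[2],arr[9]; hi=8 → 2 5 12 7 1 4 9 16 10 14 13
arr[mid]=12>5: swap arr[2],arr[8]; hi=7 → 2 5 10 7 1 4 9 16 12 14 13
arr[mid]=10>5: swap arr[2],arr[7]; hi=6 → 2 5 16 7 1 4 9 10 12 14 13
arr[mid]=16>5: swap arr[2],arr[6]; hi=5 → 2 5 9 7 1 4 16 10 12 14 13
arr[mid]=9>5: swap arr[2],arr[5]; hi=4 → 2 5 4 7 1 9 16 10 12 14 13
arr[mid]=4<5: swap arr[1],arr[2]; lo=2,mid=3 → 2 4 5 7 1 9 16 10 12 14 13
arr[mid]=7>5: swap arr[3],arr[4]; hi=3 → 2 4 5 1 7 9 16 10 12 14 13
arr[mid]=1<5: swap arr[2],arr[3]; lo=3,mid=4 → 2 4 1 5 7 9 16 10 12 14 13
end: lo=3, hi=3; arr = 2 4 1 5 7 9 16 10 12 14 13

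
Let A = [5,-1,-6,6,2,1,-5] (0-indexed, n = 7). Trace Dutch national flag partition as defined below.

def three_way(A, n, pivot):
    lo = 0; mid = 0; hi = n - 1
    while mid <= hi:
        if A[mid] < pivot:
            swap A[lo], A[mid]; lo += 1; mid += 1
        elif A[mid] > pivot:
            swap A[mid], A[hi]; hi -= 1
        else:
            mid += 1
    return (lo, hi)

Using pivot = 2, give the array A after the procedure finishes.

pivot = 2; lo=0, mid=0, hi=6
A[mid]=5>2: swap A[0],A[6]; hi=5 → [-5,-1,-6,6,2,1,5]
A[mid]=-5<2: swap A[0],A[0]; lo=1,mid=1 → [-5,-1,-6,6,2,1,5]
A[mid]=-1<2: swap A[1],A[1]; lo=2,mid=2 → [-5,-1,-6,6,2,1,5]
A[mid]=-6<2: swap A[2],A[2]; lo=3,mid=3 → [-5,-1,-6,6,2,1,5]
A[mid]=6>2: swap A[3],A[5]; hi=4 → [-5,-1,-6,1,2,6,5]
A[mid]=1<2: swap A[3],A[3]; lo=4,mid=4 → [-5,-1,-6,1,2,6,5]
A[mid]=2=2: mid=5
end: lo=4, hi=4; A = [-5,-1,-6,1,2,6,5]

[-5,-1,-6,1,2,6,5]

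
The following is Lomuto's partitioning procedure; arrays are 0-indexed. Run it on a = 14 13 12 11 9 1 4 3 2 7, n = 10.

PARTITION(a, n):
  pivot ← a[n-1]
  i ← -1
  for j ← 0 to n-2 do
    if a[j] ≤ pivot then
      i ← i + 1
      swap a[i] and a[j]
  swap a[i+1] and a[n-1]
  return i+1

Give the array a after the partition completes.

pivot=7, i=-1
j=0: 14>7, skip
j=1: 13>7, skip
j=2: 12>7, skip
j=3: 11>7, skip
j=4: 9>7, skip
j=5: 1≤7, i=0, swap(0,5) ⇒ 1 13 12 11 9 14 4 3 2 7
j=6: 4≤7, i=1, swap(1,6) ⇒ 1 4 12 11 9 14 13 3 2 7
j=7: 3≤7, i=2, swap(2,7) ⇒ 1 4 3 11 9 14 13 12 2 7
j=8: 2≤7, i=3, swap(3,8) ⇒ 1 4 3 2 9 14 13 12 11 7
swap(4,9) ⇒ 1 4 3 2 7 14 13 12 11 9; return 4

1 4 3 2 7 14 13 12 11 9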